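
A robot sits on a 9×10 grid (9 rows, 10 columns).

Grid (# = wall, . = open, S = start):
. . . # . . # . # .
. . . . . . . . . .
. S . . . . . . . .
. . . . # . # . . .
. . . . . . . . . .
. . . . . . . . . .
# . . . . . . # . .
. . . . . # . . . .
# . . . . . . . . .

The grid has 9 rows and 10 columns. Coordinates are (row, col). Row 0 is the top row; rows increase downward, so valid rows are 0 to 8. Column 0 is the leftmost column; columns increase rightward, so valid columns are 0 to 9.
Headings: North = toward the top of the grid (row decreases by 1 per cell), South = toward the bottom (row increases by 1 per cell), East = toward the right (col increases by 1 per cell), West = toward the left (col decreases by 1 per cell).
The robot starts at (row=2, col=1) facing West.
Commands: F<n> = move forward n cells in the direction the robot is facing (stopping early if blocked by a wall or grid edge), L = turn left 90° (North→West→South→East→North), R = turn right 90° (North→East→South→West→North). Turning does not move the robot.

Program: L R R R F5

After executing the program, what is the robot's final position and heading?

Answer: Final position: (row=2, col=6), facing East

Derivation:
Start: (row=2, col=1), facing West
  L: turn left, now facing South
  R: turn right, now facing West
  R: turn right, now facing North
  R: turn right, now facing East
  F5: move forward 5, now at (row=2, col=6)
Final: (row=2, col=6), facing East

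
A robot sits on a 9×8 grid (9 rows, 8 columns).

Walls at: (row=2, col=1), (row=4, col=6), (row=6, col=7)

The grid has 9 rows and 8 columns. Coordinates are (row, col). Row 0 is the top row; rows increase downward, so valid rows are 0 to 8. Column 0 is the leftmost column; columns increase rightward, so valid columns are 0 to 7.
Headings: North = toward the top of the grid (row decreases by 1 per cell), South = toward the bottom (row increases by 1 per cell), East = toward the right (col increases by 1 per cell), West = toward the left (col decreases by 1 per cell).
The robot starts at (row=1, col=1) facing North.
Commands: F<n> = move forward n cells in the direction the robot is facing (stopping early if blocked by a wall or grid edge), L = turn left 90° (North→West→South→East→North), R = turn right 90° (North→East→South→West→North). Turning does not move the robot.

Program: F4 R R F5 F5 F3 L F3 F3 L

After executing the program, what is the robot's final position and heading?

Answer: Final position: (row=1, col=7), facing North

Derivation:
Start: (row=1, col=1), facing North
  F4: move forward 1/4 (blocked), now at (row=0, col=1)
  R: turn right, now facing East
  R: turn right, now facing South
  F5: move forward 1/5 (blocked), now at (row=1, col=1)
  F5: move forward 0/5 (blocked), now at (row=1, col=1)
  F3: move forward 0/3 (blocked), now at (row=1, col=1)
  L: turn left, now facing East
  F3: move forward 3, now at (row=1, col=4)
  F3: move forward 3, now at (row=1, col=7)
  L: turn left, now facing North
Final: (row=1, col=7), facing North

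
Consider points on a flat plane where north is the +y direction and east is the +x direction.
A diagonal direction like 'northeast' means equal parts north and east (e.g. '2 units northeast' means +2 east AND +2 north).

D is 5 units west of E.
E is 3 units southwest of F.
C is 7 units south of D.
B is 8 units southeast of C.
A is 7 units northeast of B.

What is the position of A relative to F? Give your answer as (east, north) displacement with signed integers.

Answer: A is at (east=7, north=-11) relative to F.

Derivation:
Place F at the origin (east=0, north=0).
  E is 3 units southwest of F: delta (east=-3, north=-3); E at (east=-3, north=-3).
  D is 5 units west of E: delta (east=-5, north=+0); D at (east=-8, north=-3).
  C is 7 units south of D: delta (east=+0, north=-7); C at (east=-8, north=-10).
  B is 8 units southeast of C: delta (east=+8, north=-8); B at (east=0, north=-18).
  A is 7 units northeast of B: delta (east=+7, north=+7); A at (east=7, north=-11).
Therefore A relative to F: (east=7, north=-11).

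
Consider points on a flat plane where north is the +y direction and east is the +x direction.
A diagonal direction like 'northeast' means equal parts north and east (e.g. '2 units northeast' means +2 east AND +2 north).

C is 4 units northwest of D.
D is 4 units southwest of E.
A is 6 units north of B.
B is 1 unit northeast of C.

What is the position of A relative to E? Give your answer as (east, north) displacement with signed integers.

Place E at the origin (east=0, north=0).
  D is 4 units southwest of E: delta (east=-4, north=-4); D at (east=-4, north=-4).
  C is 4 units northwest of D: delta (east=-4, north=+4); C at (east=-8, north=0).
  B is 1 unit northeast of C: delta (east=+1, north=+1); B at (east=-7, north=1).
  A is 6 units north of B: delta (east=+0, north=+6); A at (east=-7, north=7).
Therefore A relative to E: (east=-7, north=7).

Answer: A is at (east=-7, north=7) relative to E.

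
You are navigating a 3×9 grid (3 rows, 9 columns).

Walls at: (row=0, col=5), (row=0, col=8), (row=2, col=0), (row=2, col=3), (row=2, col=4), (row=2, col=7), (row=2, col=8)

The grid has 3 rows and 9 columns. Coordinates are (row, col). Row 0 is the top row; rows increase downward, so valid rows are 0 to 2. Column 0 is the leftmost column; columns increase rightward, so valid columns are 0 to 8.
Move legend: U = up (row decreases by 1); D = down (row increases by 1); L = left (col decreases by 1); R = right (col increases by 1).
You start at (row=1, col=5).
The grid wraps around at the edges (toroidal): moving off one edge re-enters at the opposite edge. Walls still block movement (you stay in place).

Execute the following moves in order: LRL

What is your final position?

Answer: Final position: (row=1, col=4)

Derivation:
Start: (row=1, col=5)
  L (left): (row=1, col=5) -> (row=1, col=4)
  R (right): (row=1, col=4) -> (row=1, col=5)
  L (left): (row=1, col=5) -> (row=1, col=4)
Final: (row=1, col=4)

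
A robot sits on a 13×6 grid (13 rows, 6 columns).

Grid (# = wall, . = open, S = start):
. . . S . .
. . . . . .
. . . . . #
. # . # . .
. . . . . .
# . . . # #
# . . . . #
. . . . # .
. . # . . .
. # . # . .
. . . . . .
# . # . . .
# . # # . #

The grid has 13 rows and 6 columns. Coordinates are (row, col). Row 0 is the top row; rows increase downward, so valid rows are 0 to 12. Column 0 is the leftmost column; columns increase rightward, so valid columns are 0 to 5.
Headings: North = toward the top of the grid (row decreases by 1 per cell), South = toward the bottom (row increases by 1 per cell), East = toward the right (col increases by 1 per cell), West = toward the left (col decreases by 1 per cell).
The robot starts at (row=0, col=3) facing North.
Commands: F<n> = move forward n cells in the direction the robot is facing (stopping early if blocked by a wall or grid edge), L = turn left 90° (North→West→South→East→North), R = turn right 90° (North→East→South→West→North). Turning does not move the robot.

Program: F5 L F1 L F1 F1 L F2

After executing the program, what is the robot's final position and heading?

Answer: Final position: (row=2, col=4), facing East

Derivation:
Start: (row=0, col=3), facing North
  F5: move forward 0/5 (blocked), now at (row=0, col=3)
  L: turn left, now facing West
  F1: move forward 1, now at (row=0, col=2)
  L: turn left, now facing South
  F1: move forward 1, now at (row=1, col=2)
  F1: move forward 1, now at (row=2, col=2)
  L: turn left, now facing East
  F2: move forward 2, now at (row=2, col=4)
Final: (row=2, col=4), facing East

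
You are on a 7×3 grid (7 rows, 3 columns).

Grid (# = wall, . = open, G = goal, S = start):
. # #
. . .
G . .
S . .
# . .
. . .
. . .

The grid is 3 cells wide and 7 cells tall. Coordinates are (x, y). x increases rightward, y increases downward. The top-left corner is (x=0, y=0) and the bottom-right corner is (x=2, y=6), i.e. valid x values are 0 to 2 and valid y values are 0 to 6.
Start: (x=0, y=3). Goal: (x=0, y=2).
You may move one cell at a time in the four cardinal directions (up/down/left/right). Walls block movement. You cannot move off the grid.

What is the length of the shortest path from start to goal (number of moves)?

Answer: Shortest path length: 1

Derivation:
BFS from (x=0, y=3) until reaching (x=0, y=2):
  Distance 0: (x=0, y=3)
  Distance 1: (x=0, y=2), (x=1, y=3)  <- goal reached here
One shortest path (1 moves): (x=0, y=3) -> (x=0, y=2)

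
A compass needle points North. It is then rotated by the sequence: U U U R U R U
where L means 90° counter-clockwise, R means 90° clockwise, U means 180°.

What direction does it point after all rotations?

Start: North
  U (U-turn (180°)) -> South
  U (U-turn (180°)) -> North
  U (U-turn (180°)) -> South
  R (right (90° clockwise)) -> West
  U (U-turn (180°)) -> East
  R (right (90° clockwise)) -> South
  U (U-turn (180°)) -> North
Final: North

Answer: Final heading: North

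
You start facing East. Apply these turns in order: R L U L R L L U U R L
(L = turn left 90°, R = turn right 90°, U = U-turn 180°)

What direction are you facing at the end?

Answer: Final heading: East

Derivation:
Start: East
  R (right (90° clockwise)) -> South
  L (left (90° counter-clockwise)) -> East
  U (U-turn (180°)) -> West
  L (left (90° counter-clockwise)) -> South
  R (right (90° clockwise)) -> West
  L (left (90° counter-clockwise)) -> South
  L (left (90° counter-clockwise)) -> East
  U (U-turn (180°)) -> West
  U (U-turn (180°)) -> East
  R (right (90° clockwise)) -> South
  L (left (90° counter-clockwise)) -> East
Final: East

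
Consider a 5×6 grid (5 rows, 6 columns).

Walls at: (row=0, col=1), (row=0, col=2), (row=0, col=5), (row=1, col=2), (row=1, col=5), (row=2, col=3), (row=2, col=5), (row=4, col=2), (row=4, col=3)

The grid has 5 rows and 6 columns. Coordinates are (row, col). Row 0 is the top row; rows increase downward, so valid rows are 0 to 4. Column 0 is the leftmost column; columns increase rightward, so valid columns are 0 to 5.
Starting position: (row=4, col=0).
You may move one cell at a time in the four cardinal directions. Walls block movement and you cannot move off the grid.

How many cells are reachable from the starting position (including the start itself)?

BFS flood-fill from (row=4, col=0):
  Distance 0: (row=4, col=0)
  Distance 1: (row=3, col=0), (row=4, col=1)
  Distance 2: (row=2, col=0), (row=3, col=1)
  Distance 3: (row=1, col=0), (row=2, col=1), (row=3, col=2)
  Distance 4: (row=0, col=0), (row=1, col=1), (row=2, col=2), (row=3, col=3)
  Distance 5: (row=3, col=4)
  Distance 6: (row=2, col=4), (row=3, col=5), (row=4, col=4)
  Distance 7: (row=1, col=4), (row=4, col=5)
  Distance 8: (row=0, col=4), (row=1, col=3)
  Distance 9: (row=0, col=3)
Total reachable: 21 (grid has 21 open cells total)

Answer: Reachable cells: 21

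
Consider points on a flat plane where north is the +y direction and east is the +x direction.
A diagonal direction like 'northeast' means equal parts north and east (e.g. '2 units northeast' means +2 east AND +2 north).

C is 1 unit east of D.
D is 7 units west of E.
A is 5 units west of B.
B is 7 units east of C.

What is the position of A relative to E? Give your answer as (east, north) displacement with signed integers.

Answer: A is at (east=-4, north=0) relative to E.

Derivation:
Place E at the origin (east=0, north=0).
  D is 7 units west of E: delta (east=-7, north=+0); D at (east=-7, north=0).
  C is 1 unit east of D: delta (east=+1, north=+0); C at (east=-6, north=0).
  B is 7 units east of C: delta (east=+7, north=+0); B at (east=1, north=0).
  A is 5 units west of B: delta (east=-5, north=+0); A at (east=-4, north=0).
Therefore A relative to E: (east=-4, north=0).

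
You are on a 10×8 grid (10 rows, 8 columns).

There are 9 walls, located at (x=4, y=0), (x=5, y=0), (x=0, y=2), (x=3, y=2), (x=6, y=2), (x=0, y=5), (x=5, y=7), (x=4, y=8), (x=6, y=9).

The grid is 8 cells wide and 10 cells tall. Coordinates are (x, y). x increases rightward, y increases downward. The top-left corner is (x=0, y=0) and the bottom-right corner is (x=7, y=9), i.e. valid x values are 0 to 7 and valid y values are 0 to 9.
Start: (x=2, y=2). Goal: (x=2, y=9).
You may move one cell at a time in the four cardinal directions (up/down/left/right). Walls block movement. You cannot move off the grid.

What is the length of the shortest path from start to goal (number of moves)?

BFS from (x=2, y=2) until reaching (x=2, y=9):
  Distance 0: (x=2, y=2)
  Distance 1: (x=2, y=1), (x=1, y=2), (x=2, y=3)
  Distance 2: (x=2, y=0), (x=1, y=1), (x=3, y=1), (x=1, y=3), (x=3, y=3), (x=2, y=4)
  Distance 3: (x=1, y=0), (x=3, y=0), (x=0, y=1), (x=4, y=1), (x=0, y=3), (x=4, y=3), (x=1, y=4), (x=3, y=4), (x=2, y=5)
  Distance 4: (x=0, y=0), (x=5, y=1), (x=4, y=2), (x=5, y=3), (x=0, y=4), (x=4, y=4), (x=1, y=5), (x=3, y=5), (x=2, y=6)
  Distance 5: (x=6, y=1), (x=5, y=2), (x=6, y=3), (x=5, y=4), (x=4, y=5), (x=1, y=6), (x=3, y=6), (x=2, y=7)
  Distance 6: (x=6, y=0), (x=7, y=1), (x=7, y=3), (x=6, y=4), (x=5, y=5), (x=0, y=6), (x=4, y=6), (x=1, y=7), (x=3, y=7), (x=2, y=8)
  Distance 7: (x=7, y=0), (x=7, y=2), (x=7, y=4), (x=6, y=5), (x=5, y=6), (x=0, y=7), (x=4, y=7), (x=1, y=8), (x=3, y=8), (x=2, y=9)  <- goal reached here
One shortest path (7 moves): (x=2, y=2) -> (x=2, y=3) -> (x=2, y=4) -> (x=2, y=5) -> (x=2, y=6) -> (x=2, y=7) -> (x=2, y=8) -> (x=2, y=9)

Answer: Shortest path length: 7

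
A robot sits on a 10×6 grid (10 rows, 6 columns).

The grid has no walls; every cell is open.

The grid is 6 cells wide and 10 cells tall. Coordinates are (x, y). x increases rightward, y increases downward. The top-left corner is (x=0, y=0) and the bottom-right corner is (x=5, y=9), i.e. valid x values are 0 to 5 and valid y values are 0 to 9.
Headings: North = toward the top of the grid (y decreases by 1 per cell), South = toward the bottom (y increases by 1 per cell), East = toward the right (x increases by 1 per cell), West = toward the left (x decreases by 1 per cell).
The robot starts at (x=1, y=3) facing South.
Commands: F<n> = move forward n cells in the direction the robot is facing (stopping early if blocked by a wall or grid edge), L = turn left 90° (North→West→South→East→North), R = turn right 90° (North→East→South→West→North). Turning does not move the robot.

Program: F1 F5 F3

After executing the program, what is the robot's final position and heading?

Answer: Final position: (x=1, y=9), facing South

Derivation:
Start: (x=1, y=3), facing South
  F1: move forward 1, now at (x=1, y=4)
  F5: move forward 5, now at (x=1, y=9)
  F3: move forward 0/3 (blocked), now at (x=1, y=9)
Final: (x=1, y=9), facing South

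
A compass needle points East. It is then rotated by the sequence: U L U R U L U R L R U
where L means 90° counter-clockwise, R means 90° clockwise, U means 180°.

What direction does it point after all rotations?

Answer: Final heading: West

Derivation:
Start: East
  U (U-turn (180°)) -> West
  L (left (90° counter-clockwise)) -> South
  U (U-turn (180°)) -> North
  R (right (90° clockwise)) -> East
  U (U-turn (180°)) -> West
  L (left (90° counter-clockwise)) -> South
  U (U-turn (180°)) -> North
  R (right (90° clockwise)) -> East
  L (left (90° counter-clockwise)) -> North
  R (right (90° clockwise)) -> East
  U (U-turn (180°)) -> West
Final: West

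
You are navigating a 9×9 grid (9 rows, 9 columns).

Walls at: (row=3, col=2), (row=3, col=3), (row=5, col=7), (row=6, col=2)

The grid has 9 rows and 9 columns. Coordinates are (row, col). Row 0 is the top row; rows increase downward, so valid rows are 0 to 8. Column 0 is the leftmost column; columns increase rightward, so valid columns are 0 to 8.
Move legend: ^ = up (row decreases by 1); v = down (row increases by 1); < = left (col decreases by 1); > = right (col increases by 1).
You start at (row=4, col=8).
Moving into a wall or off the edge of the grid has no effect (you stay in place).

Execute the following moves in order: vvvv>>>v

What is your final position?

Start: (row=4, col=8)
  v (down): (row=4, col=8) -> (row=5, col=8)
  v (down): (row=5, col=8) -> (row=6, col=8)
  v (down): (row=6, col=8) -> (row=7, col=8)
  v (down): (row=7, col=8) -> (row=8, col=8)
  [×3]> (right): blocked, stay at (row=8, col=8)
  v (down): blocked, stay at (row=8, col=8)
Final: (row=8, col=8)

Answer: Final position: (row=8, col=8)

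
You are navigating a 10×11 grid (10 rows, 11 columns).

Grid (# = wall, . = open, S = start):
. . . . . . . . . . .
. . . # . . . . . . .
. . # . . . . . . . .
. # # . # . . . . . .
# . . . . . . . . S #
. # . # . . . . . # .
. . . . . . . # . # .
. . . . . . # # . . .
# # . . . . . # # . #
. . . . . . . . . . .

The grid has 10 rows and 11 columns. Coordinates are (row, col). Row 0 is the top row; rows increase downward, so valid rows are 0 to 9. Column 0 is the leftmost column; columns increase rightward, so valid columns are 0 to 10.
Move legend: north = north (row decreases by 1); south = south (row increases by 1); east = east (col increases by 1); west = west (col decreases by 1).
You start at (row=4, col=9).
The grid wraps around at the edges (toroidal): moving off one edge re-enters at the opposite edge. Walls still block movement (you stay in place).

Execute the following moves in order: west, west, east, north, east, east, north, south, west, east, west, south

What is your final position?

Answer: Final position: (row=4, col=9)

Derivation:
Start: (row=4, col=9)
  west (west): (row=4, col=9) -> (row=4, col=8)
  west (west): (row=4, col=8) -> (row=4, col=7)
  east (east): (row=4, col=7) -> (row=4, col=8)
  north (north): (row=4, col=8) -> (row=3, col=8)
  east (east): (row=3, col=8) -> (row=3, col=9)
  east (east): (row=3, col=9) -> (row=3, col=10)
  north (north): (row=3, col=10) -> (row=2, col=10)
  south (south): (row=2, col=10) -> (row=3, col=10)
  west (west): (row=3, col=10) -> (row=3, col=9)
  east (east): (row=3, col=9) -> (row=3, col=10)
  west (west): (row=3, col=10) -> (row=3, col=9)
  south (south): (row=3, col=9) -> (row=4, col=9)
Final: (row=4, col=9)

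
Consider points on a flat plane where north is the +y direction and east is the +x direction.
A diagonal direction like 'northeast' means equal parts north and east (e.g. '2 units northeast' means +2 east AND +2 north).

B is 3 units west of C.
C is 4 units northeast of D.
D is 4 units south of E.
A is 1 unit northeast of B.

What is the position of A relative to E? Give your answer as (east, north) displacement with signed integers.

Place E at the origin (east=0, north=0).
  D is 4 units south of E: delta (east=+0, north=-4); D at (east=0, north=-4).
  C is 4 units northeast of D: delta (east=+4, north=+4); C at (east=4, north=0).
  B is 3 units west of C: delta (east=-3, north=+0); B at (east=1, north=0).
  A is 1 unit northeast of B: delta (east=+1, north=+1); A at (east=2, north=1).
Therefore A relative to E: (east=2, north=1).

Answer: A is at (east=2, north=1) relative to E.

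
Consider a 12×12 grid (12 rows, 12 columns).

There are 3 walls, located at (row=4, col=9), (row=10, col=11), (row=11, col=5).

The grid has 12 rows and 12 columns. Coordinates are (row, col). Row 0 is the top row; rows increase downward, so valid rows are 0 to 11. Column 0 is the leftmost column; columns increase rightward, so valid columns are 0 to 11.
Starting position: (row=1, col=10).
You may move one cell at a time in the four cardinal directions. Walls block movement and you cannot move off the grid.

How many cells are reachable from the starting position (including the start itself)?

Answer: Reachable cells: 141

Derivation:
BFS flood-fill from (row=1, col=10):
  Distance 0: (row=1, col=10)
  Distance 1: (row=0, col=10), (row=1, col=9), (row=1, col=11), (row=2, col=10)
  Distance 2: (row=0, col=9), (row=0, col=11), (row=1, col=8), (row=2, col=9), (row=2, col=11), (row=3, col=10)
  Distance 3: (row=0, col=8), (row=1, col=7), (row=2, col=8), (row=3, col=9), (row=3, col=11), (row=4, col=10)
  Distance 4: (row=0, col=7), (row=1, col=6), (row=2, col=7), (row=3, col=8), (row=4, col=11), (row=5, col=10)
  Distance 5: (row=0, col=6), (row=1, col=5), (row=2, col=6), (row=3, col=7), (row=4, col=8), (row=5, col=9), (row=5, col=11), (row=6, col=10)
  Distance 6: (row=0, col=5), (row=1, col=4), (row=2, col=5), (row=3, col=6), (row=4, col=7), (row=5, col=8), (row=6, col=9), (row=6, col=11), (row=7, col=10)
  Distance 7: (row=0, col=4), (row=1, col=3), (row=2, col=4), (row=3, col=5), (row=4, col=6), (row=5, col=7), (row=6, col=8), (row=7, col=9), (row=7, col=11), (row=8, col=10)
  Distance 8: (row=0, col=3), (row=1, col=2), (row=2, col=3), (row=3, col=4), (row=4, col=5), (row=5, col=6), (row=6, col=7), (row=7, col=8), (row=8, col=9), (row=8, col=11), (row=9, col=10)
  Distance 9: (row=0, col=2), (row=1, col=1), (row=2, col=2), (row=3, col=3), (row=4, col=4), (row=5, col=5), (row=6, col=6), (row=7, col=7), (row=8, col=8), (row=9, col=9), (row=9, col=11), (row=10, col=10)
  Distance 10: (row=0, col=1), (row=1, col=0), (row=2, col=1), (row=3, col=2), (row=4, col=3), (row=5, col=4), (row=6, col=5), (row=7, col=6), (row=8, col=7), (row=9, col=8), (row=10, col=9), (row=11, col=10)
  Distance 11: (row=0, col=0), (row=2, col=0), (row=3, col=1), (row=4, col=2), (row=5, col=3), (row=6, col=4), (row=7, col=5), (row=8, col=6), (row=9, col=7), (row=10, col=8), (row=11, col=9), (row=11, col=11)
  Distance 12: (row=3, col=0), (row=4, col=1), (row=5, col=2), (row=6, col=3), (row=7, col=4), (row=8, col=5), (row=9, col=6), (row=10, col=7), (row=11, col=8)
  Distance 13: (row=4, col=0), (row=5, col=1), (row=6, col=2), (row=7, col=3), (row=8, col=4), (row=9, col=5), (row=10, col=6), (row=11, col=7)
  Distance 14: (row=5, col=0), (row=6, col=1), (row=7, col=2), (row=8, col=3), (row=9, col=4), (row=10, col=5), (row=11, col=6)
  Distance 15: (row=6, col=0), (row=7, col=1), (row=8, col=2), (row=9, col=3), (row=10, col=4)
  Distance 16: (row=7, col=0), (row=8, col=1), (row=9, col=2), (row=10, col=3), (row=11, col=4)
  Distance 17: (row=8, col=0), (row=9, col=1), (row=10, col=2), (row=11, col=3)
  Distance 18: (row=9, col=0), (row=10, col=1), (row=11, col=2)
  Distance 19: (row=10, col=0), (row=11, col=1)
  Distance 20: (row=11, col=0)
Total reachable: 141 (grid has 141 open cells total)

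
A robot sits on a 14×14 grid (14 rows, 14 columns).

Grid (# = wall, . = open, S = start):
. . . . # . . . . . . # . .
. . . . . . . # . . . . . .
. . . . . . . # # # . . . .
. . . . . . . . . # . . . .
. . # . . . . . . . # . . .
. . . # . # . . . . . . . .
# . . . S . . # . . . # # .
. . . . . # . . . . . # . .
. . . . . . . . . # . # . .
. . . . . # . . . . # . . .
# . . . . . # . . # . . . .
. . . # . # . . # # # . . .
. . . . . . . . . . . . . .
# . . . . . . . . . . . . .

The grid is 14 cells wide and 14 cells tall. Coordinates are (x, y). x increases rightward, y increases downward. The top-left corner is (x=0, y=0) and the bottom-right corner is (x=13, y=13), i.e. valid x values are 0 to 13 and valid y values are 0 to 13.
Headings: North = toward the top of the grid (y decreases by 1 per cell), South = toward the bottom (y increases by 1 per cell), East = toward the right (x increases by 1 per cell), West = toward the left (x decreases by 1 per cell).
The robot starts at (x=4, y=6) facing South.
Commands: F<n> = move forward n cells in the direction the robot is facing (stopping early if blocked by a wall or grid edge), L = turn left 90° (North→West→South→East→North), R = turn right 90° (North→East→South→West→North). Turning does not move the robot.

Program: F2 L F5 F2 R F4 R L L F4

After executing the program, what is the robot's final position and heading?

Answer: Final position: (x=8, y=10), facing East

Derivation:
Start: (x=4, y=6), facing South
  F2: move forward 2, now at (x=4, y=8)
  L: turn left, now facing East
  F5: move forward 4/5 (blocked), now at (x=8, y=8)
  F2: move forward 0/2 (blocked), now at (x=8, y=8)
  R: turn right, now facing South
  F4: move forward 2/4 (blocked), now at (x=8, y=10)
  R: turn right, now facing West
  L: turn left, now facing South
  L: turn left, now facing East
  F4: move forward 0/4 (blocked), now at (x=8, y=10)
Final: (x=8, y=10), facing East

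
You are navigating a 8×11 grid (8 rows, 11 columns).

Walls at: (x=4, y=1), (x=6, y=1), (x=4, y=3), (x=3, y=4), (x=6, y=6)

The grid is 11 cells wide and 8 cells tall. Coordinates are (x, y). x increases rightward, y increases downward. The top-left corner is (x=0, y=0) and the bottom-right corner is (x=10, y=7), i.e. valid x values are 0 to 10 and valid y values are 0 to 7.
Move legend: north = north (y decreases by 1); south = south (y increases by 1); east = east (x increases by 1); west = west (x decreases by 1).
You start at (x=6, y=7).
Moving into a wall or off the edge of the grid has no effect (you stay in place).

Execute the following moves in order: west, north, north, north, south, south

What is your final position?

Start: (x=6, y=7)
  west (west): (x=6, y=7) -> (x=5, y=7)
  north (north): (x=5, y=7) -> (x=5, y=6)
  north (north): (x=5, y=6) -> (x=5, y=5)
  north (north): (x=5, y=5) -> (x=5, y=4)
  south (south): (x=5, y=4) -> (x=5, y=5)
  south (south): (x=5, y=5) -> (x=5, y=6)
Final: (x=5, y=6)

Answer: Final position: (x=5, y=6)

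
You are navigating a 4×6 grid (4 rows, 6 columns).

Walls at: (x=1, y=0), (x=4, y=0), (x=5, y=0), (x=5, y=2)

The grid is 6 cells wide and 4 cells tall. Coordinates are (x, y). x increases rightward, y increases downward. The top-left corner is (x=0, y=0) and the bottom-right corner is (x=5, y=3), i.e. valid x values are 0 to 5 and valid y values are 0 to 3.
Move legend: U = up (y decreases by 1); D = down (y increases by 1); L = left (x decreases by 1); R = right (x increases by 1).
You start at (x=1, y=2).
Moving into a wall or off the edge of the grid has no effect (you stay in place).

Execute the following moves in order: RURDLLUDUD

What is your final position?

Start: (x=1, y=2)
  R (right): (x=1, y=2) -> (x=2, y=2)
  U (up): (x=2, y=2) -> (x=2, y=1)
  R (right): (x=2, y=1) -> (x=3, y=1)
  D (down): (x=3, y=1) -> (x=3, y=2)
  L (left): (x=3, y=2) -> (x=2, y=2)
  L (left): (x=2, y=2) -> (x=1, y=2)
  U (up): (x=1, y=2) -> (x=1, y=1)
  D (down): (x=1, y=1) -> (x=1, y=2)
  U (up): (x=1, y=2) -> (x=1, y=1)
  D (down): (x=1, y=1) -> (x=1, y=2)
Final: (x=1, y=2)

Answer: Final position: (x=1, y=2)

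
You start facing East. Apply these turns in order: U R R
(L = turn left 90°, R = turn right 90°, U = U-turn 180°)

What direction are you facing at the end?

Start: East
  U (U-turn (180°)) -> West
  R (right (90° clockwise)) -> North
  R (right (90° clockwise)) -> East
Final: East

Answer: Final heading: East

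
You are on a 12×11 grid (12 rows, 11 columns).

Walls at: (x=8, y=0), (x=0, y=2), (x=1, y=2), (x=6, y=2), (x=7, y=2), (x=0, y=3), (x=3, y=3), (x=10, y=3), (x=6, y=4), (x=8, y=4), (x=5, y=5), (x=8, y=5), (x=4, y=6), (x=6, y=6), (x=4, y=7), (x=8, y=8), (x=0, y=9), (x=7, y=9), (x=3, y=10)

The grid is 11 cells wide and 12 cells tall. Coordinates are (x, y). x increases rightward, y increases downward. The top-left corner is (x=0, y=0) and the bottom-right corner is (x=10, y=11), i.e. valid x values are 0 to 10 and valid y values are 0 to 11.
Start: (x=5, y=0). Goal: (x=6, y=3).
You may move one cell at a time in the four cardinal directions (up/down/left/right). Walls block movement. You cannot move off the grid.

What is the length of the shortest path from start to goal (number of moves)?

Answer: Shortest path length: 4

Derivation:
BFS from (x=5, y=0) until reaching (x=6, y=3):
  Distance 0: (x=5, y=0)
  Distance 1: (x=4, y=0), (x=6, y=0), (x=5, y=1)
  Distance 2: (x=3, y=0), (x=7, y=0), (x=4, y=1), (x=6, y=1), (x=5, y=2)
  Distance 3: (x=2, y=0), (x=3, y=1), (x=7, y=1), (x=4, y=2), (x=5, y=3)
  Distance 4: (x=1, y=0), (x=2, y=1), (x=8, y=1), (x=3, y=2), (x=4, y=3), (x=6, y=3), (x=5, y=4)  <- goal reached here
One shortest path (4 moves): (x=5, y=0) -> (x=5, y=1) -> (x=5, y=2) -> (x=5, y=3) -> (x=6, y=3)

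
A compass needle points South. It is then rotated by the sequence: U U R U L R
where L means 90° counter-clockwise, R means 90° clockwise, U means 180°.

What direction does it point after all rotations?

Answer: Final heading: East

Derivation:
Start: South
  U (U-turn (180°)) -> North
  U (U-turn (180°)) -> South
  R (right (90° clockwise)) -> West
  U (U-turn (180°)) -> East
  L (left (90° counter-clockwise)) -> North
  R (right (90° clockwise)) -> East
Final: East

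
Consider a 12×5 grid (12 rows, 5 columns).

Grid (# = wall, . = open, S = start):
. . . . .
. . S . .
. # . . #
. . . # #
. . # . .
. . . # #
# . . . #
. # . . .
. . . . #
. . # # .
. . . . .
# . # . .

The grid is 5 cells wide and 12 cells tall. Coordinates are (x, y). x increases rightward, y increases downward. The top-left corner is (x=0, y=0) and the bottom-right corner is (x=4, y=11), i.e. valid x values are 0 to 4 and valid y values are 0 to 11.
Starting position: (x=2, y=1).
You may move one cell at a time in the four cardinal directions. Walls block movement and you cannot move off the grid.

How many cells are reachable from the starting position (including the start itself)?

BFS flood-fill from (x=2, y=1):
  Distance 0: (x=2, y=1)
  Distance 1: (x=2, y=0), (x=1, y=1), (x=3, y=1), (x=2, y=2)
  Distance 2: (x=1, y=0), (x=3, y=0), (x=0, y=1), (x=4, y=1), (x=3, y=2), (x=2, y=3)
  Distance 3: (x=0, y=0), (x=4, y=0), (x=0, y=2), (x=1, y=3)
  Distance 4: (x=0, y=3), (x=1, y=4)
  Distance 5: (x=0, y=4), (x=1, y=5)
  Distance 6: (x=0, y=5), (x=2, y=5), (x=1, y=6)
  Distance 7: (x=2, y=6)
  Distance 8: (x=3, y=6), (x=2, y=7)
  Distance 9: (x=3, y=7), (x=2, y=8)
  Distance 10: (x=4, y=7), (x=1, y=8), (x=3, y=8)
  Distance 11: (x=0, y=8), (x=1, y=9)
  Distance 12: (x=0, y=7), (x=0, y=9), (x=1, y=10)
  Distance 13: (x=0, y=10), (x=2, y=10), (x=1, y=11)
  Distance 14: (x=3, y=10)
  Distance 15: (x=4, y=10), (x=3, y=11)
  Distance 16: (x=4, y=9), (x=4, y=11)
Total reachable: 43 (grid has 45 open cells total)

Answer: Reachable cells: 43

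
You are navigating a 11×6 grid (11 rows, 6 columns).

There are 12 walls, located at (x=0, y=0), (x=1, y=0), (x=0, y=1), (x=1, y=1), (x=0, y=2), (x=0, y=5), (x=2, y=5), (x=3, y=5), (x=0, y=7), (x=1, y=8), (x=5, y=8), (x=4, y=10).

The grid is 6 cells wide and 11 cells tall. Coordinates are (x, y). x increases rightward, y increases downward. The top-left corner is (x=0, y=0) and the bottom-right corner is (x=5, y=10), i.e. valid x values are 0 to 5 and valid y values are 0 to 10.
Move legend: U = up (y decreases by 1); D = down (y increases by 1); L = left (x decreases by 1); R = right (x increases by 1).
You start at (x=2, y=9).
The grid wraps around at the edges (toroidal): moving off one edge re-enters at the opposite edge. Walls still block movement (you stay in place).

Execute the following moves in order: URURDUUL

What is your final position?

Answer: Final position: (x=3, y=6)

Derivation:
Start: (x=2, y=9)
  U (up): (x=2, y=9) -> (x=2, y=8)
  R (right): (x=2, y=8) -> (x=3, y=8)
  U (up): (x=3, y=8) -> (x=3, y=7)
  R (right): (x=3, y=7) -> (x=4, y=7)
  D (down): (x=4, y=7) -> (x=4, y=8)
  U (up): (x=4, y=8) -> (x=4, y=7)
  U (up): (x=4, y=7) -> (x=4, y=6)
  L (left): (x=4, y=6) -> (x=3, y=6)
Final: (x=3, y=6)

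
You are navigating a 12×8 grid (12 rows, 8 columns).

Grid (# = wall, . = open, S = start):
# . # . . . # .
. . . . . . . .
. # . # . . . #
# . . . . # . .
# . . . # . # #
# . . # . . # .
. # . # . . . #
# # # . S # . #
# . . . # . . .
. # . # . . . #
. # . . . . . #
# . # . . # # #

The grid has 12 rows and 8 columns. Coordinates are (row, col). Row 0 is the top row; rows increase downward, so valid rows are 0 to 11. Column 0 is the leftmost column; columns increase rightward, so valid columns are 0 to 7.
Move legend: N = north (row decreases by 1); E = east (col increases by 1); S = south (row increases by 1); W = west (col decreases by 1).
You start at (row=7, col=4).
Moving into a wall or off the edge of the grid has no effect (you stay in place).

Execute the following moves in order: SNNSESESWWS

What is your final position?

Answer: Final position: (row=8, col=6)

Derivation:
Start: (row=7, col=4)
  S (south): blocked, stay at (row=7, col=4)
  N (north): (row=7, col=4) -> (row=6, col=4)
  N (north): (row=6, col=4) -> (row=5, col=4)
  S (south): (row=5, col=4) -> (row=6, col=4)
  E (east): (row=6, col=4) -> (row=6, col=5)
  S (south): blocked, stay at (row=6, col=5)
  E (east): (row=6, col=5) -> (row=6, col=6)
  S (south): (row=6, col=6) -> (row=7, col=6)
  W (west): blocked, stay at (row=7, col=6)
  W (west): blocked, stay at (row=7, col=6)
  S (south): (row=7, col=6) -> (row=8, col=6)
Final: (row=8, col=6)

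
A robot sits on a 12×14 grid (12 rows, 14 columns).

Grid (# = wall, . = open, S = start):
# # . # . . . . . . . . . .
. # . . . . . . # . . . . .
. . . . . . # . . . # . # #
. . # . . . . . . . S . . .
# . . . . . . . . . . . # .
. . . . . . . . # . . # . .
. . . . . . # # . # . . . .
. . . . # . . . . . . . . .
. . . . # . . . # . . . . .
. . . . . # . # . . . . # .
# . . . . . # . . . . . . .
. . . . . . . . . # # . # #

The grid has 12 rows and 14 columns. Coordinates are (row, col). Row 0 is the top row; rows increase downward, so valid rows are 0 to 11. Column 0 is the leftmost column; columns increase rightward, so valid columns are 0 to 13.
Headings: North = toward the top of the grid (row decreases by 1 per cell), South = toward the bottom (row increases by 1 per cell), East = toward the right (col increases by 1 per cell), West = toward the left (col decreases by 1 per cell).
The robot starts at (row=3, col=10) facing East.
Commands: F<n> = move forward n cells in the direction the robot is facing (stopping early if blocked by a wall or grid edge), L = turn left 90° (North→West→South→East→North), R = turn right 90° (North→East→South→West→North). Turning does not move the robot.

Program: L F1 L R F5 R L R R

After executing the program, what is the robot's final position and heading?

Answer: Final position: (row=3, col=10), facing South

Derivation:
Start: (row=3, col=10), facing East
  L: turn left, now facing North
  F1: move forward 0/1 (blocked), now at (row=3, col=10)
  L: turn left, now facing West
  R: turn right, now facing North
  F5: move forward 0/5 (blocked), now at (row=3, col=10)
  R: turn right, now facing East
  L: turn left, now facing North
  R: turn right, now facing East
  R: turn right, now facing South
Final: (row=3, col=10), facing South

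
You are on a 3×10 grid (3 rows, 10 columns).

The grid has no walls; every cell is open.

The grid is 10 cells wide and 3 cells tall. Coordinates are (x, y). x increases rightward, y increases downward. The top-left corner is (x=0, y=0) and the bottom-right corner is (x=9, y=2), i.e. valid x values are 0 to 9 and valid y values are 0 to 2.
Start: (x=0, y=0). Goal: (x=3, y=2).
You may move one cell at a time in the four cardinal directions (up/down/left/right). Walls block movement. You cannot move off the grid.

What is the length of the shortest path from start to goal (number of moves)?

Answer: Shortest path length: 5

Derivation:
BFS from (x=0, y=0) until reaching (x=3, y=2):
  Distance 0: (x=0, y=0)
  Distance 1: (x=1, y=0), (x=0, y=1)
  Distance 2: (x=2, y=0), (x=1, y=1), (x=0, y=2)
  Distance 3: (x=3, y=0), (x=2, y=1), (x=1, y=2)
  Distance 4: (x=4, y=0), (x=3, y=1), (x=2, y=2)
  Distance 5: (x=5, y=0), (x=4, y=1), (x=3, y=2)  <- goal reached here
One shortest path (5 moves): (x=0, y=0) -> (x=1, y=0) -> (x=2, y=0) -> (x=3, y=0) -> (x=3, y=1) -> (x=3, y=2)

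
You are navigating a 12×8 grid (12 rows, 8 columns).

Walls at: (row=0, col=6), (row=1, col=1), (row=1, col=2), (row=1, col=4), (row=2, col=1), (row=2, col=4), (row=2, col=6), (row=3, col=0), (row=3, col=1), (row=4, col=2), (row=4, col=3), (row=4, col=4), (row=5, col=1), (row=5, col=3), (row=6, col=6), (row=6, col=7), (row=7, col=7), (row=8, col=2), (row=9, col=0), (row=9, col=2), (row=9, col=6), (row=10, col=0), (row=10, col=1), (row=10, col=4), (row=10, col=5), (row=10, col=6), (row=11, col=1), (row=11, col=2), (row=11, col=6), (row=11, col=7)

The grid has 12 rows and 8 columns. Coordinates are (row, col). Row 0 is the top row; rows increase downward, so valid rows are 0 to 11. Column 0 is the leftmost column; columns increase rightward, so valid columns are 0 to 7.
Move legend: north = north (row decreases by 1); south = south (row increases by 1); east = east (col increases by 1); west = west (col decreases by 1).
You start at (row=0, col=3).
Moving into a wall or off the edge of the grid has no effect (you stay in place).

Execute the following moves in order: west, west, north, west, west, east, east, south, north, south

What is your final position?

Start: (row=0, col=3)
  west (west): (row=0, col=3) -> (row=0, col=2)
  west (west): (row=0, col=2) -> (row=0, col=1)
  north (north): blocked, stay at (row=0, col=1)
  west (west): (row=0, col=1) -> (row=0, col=0)
  west (west): blocked, stay at (row=0, col=0)
  east (east): (row=0, col=0) -> (row=0, col=1)
  east (east): (row=0, col=1) -> (row=0, col=2)
  south (south): blocked, stay at (row=0, col=2)
  north (north): blocked, stay at (row=0, col=2)
  south (south): blocked, stay at (row=0, col=2)
Final: (row=0, col=2)

Answer: Final position: (row=0, col=2)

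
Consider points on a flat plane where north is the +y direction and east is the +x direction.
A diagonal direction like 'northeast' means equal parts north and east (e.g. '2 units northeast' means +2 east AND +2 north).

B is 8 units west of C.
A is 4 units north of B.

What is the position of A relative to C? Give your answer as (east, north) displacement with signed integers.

Answer: A is at (east=-8, north=4) relative to C.

Derivation:
Place C at the origin (east=0, north=0).
  B is 8 units west of C: delta (east=-8, north=+0); B at (east=-8, north=0).
  A is 4 units north of B: delta (east=+0, north=+4); A at (east=-8, north=4).
Therefore A relative to C: (east=-8, north=4).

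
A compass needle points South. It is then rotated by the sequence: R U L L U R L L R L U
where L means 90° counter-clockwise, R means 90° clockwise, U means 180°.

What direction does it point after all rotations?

Answer: Final heading: South

Derivation:
Start: South
  R (right (90° clockwise)) -> West
  U (U-turn (180°)) -> East
  L (left (90° counter-clockwise)) -> North
  L (left (90° counter-clockwise)) -> West
  U (U-turn (180°)) -> East
  R (right (90° clockwise)) -> South
  L (left (90° counter-clockwise)) -> East
  L (left (90° counter-clockwise)) -> North
  R (right (90° clockwise)) -> East
  L (left (90° counter-clockwise)) -> North
  U (U-turn (180°)) -> South
Final: South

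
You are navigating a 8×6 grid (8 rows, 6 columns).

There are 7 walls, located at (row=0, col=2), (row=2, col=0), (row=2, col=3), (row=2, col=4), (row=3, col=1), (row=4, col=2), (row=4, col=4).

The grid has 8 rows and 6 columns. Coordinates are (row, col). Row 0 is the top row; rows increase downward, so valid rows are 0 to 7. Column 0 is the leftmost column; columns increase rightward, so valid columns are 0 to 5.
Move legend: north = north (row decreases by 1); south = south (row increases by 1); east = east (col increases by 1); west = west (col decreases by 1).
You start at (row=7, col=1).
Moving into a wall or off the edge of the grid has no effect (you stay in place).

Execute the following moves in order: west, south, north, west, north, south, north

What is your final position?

Answer: Final position: (row=5, col=0)

Derivation:
Start: (row=7, col=1)
  west (west): (row=7, col=1) -> (row=7, col=0)
  south (south): blocked, stay at (row=7, col=0)
  north (north): (row=7, col=0) -> (row=6, col=0)
  west (west): blocked, stay at (row=6, col=0)
  north (north): (row=6, col=0) -> (row=5, col=0)
  south (south): (row=5, col=0) -> (row=6, col=0)
  north (north): (row=6, col=0) -> (row=5, col=0)
Final: (row=5, col=0)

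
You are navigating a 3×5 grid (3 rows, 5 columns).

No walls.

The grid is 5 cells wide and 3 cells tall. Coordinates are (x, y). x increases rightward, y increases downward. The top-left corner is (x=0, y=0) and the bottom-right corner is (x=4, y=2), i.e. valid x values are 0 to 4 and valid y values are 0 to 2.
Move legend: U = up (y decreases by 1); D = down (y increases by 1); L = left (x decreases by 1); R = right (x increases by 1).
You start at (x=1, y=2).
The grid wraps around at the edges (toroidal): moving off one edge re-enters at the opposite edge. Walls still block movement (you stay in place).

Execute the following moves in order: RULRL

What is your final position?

Answer: Final position: (x=1, y=1)

Derivation:
Start: (x=1, y=2)
  R (right): (x=1, y=2) -> (x=2, y=2)
  U (up): (x=2, y=2) -> (x=2, y=1)
  L (left): (x=2, y=1) -> (x=1, y=1)
  R (right): (x=1, y=1) -> (x=2, y=1)
  L (left): (x=2, y=1) -> (x=1, y=1)
Final: (x=1, y=1)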